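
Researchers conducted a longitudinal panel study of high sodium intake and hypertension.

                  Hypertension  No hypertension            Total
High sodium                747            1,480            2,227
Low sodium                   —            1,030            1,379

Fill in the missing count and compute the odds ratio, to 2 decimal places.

The missing cell is in the unexposed row: 1379 − 1030 = 349.
So a = 747, b = 1480, c = 349, d = 1030.
OR = (a·d)/(b·c) = (747 × 1030) / (1480 × 349) = 769410 / 516520 = 1.48960

1.49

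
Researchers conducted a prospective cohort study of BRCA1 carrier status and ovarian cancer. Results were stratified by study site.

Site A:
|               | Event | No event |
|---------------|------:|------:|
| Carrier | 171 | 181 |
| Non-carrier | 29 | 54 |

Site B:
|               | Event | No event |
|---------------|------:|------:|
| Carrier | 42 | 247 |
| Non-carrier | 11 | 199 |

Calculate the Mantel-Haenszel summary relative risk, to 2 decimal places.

RR_MH = Σ(aᵢ·n₀ᵢ/nᵢ) / Σ(cᵢ·n₁ᵢ/nᵢ), with n₁ᵢ = aᵢ+bᵢ (exposed), n₀ᵢ = cᵢ+dᵢ (unexposed), nᵢ = n₁ᵢ+n₀ᵢ.
Stratum 1 (Site A): n₁ = 352, n₀ = 83, n = 435; a·n₀/n = 171·83/435 = 32.6276; c·n₁/n = 29·352/435 = 23.4667
Stratum 2 (Site B): n₁ = 289, n₀ = 210, n = 499; a·n₀/n = 42·210/499 = 17.6754; c·n₁/n = 11·289/499 = 6.3707
RR_MH = (32.6276 + 17.6754) / (23.4667 + 6.3707) = 50.3029 / 29.8374 = 1.68590

1.69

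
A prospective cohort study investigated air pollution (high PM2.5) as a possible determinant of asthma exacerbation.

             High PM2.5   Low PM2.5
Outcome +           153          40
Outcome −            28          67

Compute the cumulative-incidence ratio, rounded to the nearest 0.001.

2.261

Reading the table with exposure as columns: a = 153 (High PM2.5, case), b = 28 (High PM2.5, non-case), c = 40 (Low PM2.5, case), d = 67.
Risk in exposed = 153/181 = 0.84530; risk in unexposed = 40/107 = 0.37383.
RR = 0.84530 / 0.37383 = 2.26119
The risk among the exposed is 2.26 times that among the unexposed.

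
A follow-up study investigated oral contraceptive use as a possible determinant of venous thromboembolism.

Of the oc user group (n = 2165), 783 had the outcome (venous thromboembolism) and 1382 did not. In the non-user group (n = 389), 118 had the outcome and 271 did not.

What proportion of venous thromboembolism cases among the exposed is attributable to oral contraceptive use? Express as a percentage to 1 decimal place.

From the description: a = 783, b = 1382, c = 118, d = 271.
Risk in exposed = 783/2165 = 0.36166; risk in unexposed = 118/389 = 0.30334.
RR = 0.36166/0.30334 = 1.19226
AR% = (RR − 1)/RR × 100 = (1.19226 − 1)/1.19226 × 100 = 16.1258%

16.1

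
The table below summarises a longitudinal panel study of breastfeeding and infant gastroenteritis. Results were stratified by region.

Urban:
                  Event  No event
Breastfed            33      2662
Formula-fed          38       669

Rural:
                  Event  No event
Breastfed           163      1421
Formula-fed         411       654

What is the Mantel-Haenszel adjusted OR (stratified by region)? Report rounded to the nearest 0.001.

0.187

OR_MH = Σ(aᵢdᵢ/nᵢ) / Σ(bᵢcᵢ/nᵢ), where nᵢ is the stratum total.
Stratum 1 (Urban): n = 3402; a·d/n = 33·669/3402 = 6.4894; b·c/n = 2662·38/3402 = 29.7343
Stratum 2 (Rural): n = 2649; a·d/n = 163·654/2649 = 40.2424; b·c/n = 1421·411/2649 = 220.4723
OR_MH = (6.4894 + 40.2424) / (29.7343 + 220.4723) = 46.7318 / 250.2065 = 0.18677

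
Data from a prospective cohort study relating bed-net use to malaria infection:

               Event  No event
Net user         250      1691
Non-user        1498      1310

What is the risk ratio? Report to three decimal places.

0.241

Cells: a = 250, b = 1691, c = 1498, d = 1310.
Risk in exposed = 250/1941 = 0.12880; risk in unexposed = 1498/2808 = 0.53348.
RR = 0.12880 / 0.53348 = 0.24143
The risk is 76% lower among the exposed than among the unexposed.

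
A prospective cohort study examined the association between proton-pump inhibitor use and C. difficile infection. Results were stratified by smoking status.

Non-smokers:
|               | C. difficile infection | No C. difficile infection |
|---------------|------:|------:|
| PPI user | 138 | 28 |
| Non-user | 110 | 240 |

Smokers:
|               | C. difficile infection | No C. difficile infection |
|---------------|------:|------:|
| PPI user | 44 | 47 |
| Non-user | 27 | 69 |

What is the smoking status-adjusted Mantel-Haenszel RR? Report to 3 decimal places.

2.394

RR_MH = Σ(aᵢ·n₀ᵢ/nᵢ) / Σ(cᵢ·n₁ᵢ/nᵢ), with n₁ᵢ = aᵢ+bᵢ (exposed), n₀ᵢ = cᵢ+dᵢ (unexposed), nᵢ = n₁ᵢ+n₀ᵢ.
Stratum 1 (Non-smokers): n₁ = 166, n₀ = 350, n = 516; a·n₀/n = 138·350/516 = 93.6047; c·n₁/n = 110·166/516 = 35.3876
Stratum 2 (Smokers): n₁ = 91, n₀ = 96, n = 187; a·n₀/n = 44·96/187 = 22.5882; c·n₁/n = 27·91/187 = 13.1390
RR_MH = (93.6047 + 22.5882) / (35.3876 + 13.1390) = 116.1929 / 48.5266 = 2.39441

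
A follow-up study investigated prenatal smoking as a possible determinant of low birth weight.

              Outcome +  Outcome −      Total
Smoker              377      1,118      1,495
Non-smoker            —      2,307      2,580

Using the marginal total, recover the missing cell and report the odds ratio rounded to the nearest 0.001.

2.850

The missing cell is in the unexposed row: 2580 − 2307 = 273.
So a = 377, b = 1118, c = 273, d = 2307.
OR = (a·d)/(b·c) = (377 × 2307) / (1118 × 273) = 869739 / 305214 = 2.84960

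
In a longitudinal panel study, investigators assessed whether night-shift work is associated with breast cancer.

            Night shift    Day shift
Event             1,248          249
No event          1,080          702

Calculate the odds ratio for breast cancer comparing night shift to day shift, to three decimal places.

3.258

Reading the table with exposure as columns: a = 1248 (Night shift, case), b = 1080 (Night shift, non-case), c = 249 (Day shift, case), d = 702.
OR = (a·d)/(b·c) = (1248 × 702) / (1080 × 249) = 876096 / 268920 = 3.25783
The odds of breast cancer are about 3.26 times as high in the night shift group.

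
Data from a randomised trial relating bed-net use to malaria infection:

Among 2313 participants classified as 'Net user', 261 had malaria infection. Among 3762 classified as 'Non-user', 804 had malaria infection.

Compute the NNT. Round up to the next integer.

Risk in treated group = 261/2313 = 0.11284; risk in control = 804/3762 = 0.21372.
Absolute risk reduction = 0.21372 − 0.11284 = 0.10088
NNT = 1 / ARR = 1 / 0.10088 = 9.913 → round up → 10

10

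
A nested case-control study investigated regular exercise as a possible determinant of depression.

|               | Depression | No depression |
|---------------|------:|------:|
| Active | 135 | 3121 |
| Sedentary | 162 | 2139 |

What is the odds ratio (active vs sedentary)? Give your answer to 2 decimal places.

Cells: a = 135, b = 3121, c = 162, d = 2139.
OR = (a·d)/(b·c) = (135 × 2139) / (3121 × 162) = 288765 / 505602 = 0.57113
Exposure is associated with lower odds of depression (OR = 0.57 < 1).

0.57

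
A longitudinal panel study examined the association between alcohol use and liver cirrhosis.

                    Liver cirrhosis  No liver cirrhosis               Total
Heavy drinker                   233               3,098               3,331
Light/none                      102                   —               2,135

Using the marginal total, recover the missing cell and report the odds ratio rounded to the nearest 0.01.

1.50

The missing cell is in the unexposed row: 2135 − 102 = 2033.
So a = 233, b = 3098, c = 102, d = 2033.
OR = (a·d)/(b·c) = (233 × 2033) / (3098 × 102) = 473689 / 315996 = 1.49903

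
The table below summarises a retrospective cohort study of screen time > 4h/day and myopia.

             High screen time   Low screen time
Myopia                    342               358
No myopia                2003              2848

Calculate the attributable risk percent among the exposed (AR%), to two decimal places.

23.43

Reading the table with exposure as columns: a = 342 (High screen time, case), b = 2003 (High screen time, non-case), c = 358 (Low screen time, case), d = 2848.
Risk in exposed = 342/2345 = 0.14584; risk in unexposed = 358/3206 = 0.11167.
RR = 0.14584/0.11167 = 1.30606
AR% = (RR − 1)/RR × 100 = (1.30606 − 1)/1.30606 × 100 = 23.4339%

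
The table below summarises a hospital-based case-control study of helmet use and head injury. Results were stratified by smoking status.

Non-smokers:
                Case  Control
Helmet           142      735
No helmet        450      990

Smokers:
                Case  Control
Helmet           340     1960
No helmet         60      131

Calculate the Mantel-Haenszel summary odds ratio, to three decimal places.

OR_MH = Σ(aᵢdᵢ/nᵢ) / Σ(bᵢcᵢ/nᵢ), where nᵢ is the stratum total.
Stratum 1 (Non-smokers): n = 2317; a·d/n = 142·990/2317 = 60.6733; b·c/n = 735·450/2317 = 142.7492
Stratum 2 (Smokers): n = 2491; a·d/n = 340·131/2491 = 17.8804; b·c/n = 1960·60/2491 = 47.2100
OR_MH = (60.6733 + 17.8804) / (142.7492 + 47.2100) = 78.5537 / 189.9592 = 0.41353

0.414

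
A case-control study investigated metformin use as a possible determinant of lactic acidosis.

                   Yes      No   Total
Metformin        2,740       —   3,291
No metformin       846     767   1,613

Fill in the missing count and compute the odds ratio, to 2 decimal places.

The missing cell is in the exposed row: 3291 − 2740 = 551.
So a = 2740, b = 551, c = 846, d = 767.
OR = (a·d)/(b·c) = (2740 × 767) / (551 × 846) = 2101580 / 466146 = 4.50842

4.51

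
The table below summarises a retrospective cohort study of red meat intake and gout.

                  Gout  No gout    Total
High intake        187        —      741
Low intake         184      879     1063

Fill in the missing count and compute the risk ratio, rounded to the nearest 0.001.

1.458

The missing cell is in the exposed row: 741 − 187 = 554.
So a = 187, b = 554, c = 184, d = 879.
RR = [a/(a+b)] / [c/(c+d)] = (187/741) / (184/1063) = 0.25236/0.17310 = 1.45794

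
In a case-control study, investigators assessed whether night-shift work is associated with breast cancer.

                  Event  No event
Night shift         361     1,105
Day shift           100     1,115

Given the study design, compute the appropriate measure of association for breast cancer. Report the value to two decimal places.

Cells: a = 361, b = 1105, c = 100, d = 1115.
This is a case-control study: participants were sampled on outcome status, so risks in the source population cannot be estimated directly — relative risk is not valid here. The odds ratio is the appropriate measure.
OR = (a·d)/(b·c) = (361 × 1115) / (1105 × 100) = 402515 / 110500 = 3.64267

3.64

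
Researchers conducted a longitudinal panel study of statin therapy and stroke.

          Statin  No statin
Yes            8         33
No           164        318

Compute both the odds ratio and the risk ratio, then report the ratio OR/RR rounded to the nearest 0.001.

0.950

Reading the table with exposure as columns: a = 8 (Statin, case), b = 164 (Statin, non-case), c = 33 (No statin, case), d = 318.
OR = (8·318)/(164·33) = 2544/5412 = 0.47007
Risk in exposed = 8/172 = 0.04651; risk in unexposed = 33/351 = 0.09402; RR = 0.49471
OR/RR = 0.47007 / 0.49471 = 0.95018
The outcome is rare in both groups, so OR ≈ RR (ratio near 1).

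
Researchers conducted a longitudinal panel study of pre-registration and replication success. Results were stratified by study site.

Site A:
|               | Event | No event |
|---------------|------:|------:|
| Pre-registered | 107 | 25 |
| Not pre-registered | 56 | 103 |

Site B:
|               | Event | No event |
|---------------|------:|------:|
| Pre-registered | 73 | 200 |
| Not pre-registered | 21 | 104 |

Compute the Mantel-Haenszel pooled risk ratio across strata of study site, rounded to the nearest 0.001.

RR_MH = Σ(aᵢ·n₀ᵢ/nᵢ) / Σ(cᵢ·n₁ᵢ/nᵢ), with n₁ᵢ = aᵢ+bᵢ (exposed), n₀ᵢ = cᵢ+dᵢ (unexposed), nᵢ = n₁ᵢ+n₀ᵢ.
Stratum 1 (Site A): n₁ = 132, n₀ = 159, n = 291; a·n₀/n = 107·159/291 = 58.4639; c·n₁/n = 56·132/291 = 25.4021
Stratum 2 (Site B): n₁ = 273, n₀ = 125, n = 398; a·n₀/n = 73·125/398 = 22.9271; c·n₁/n = 21·273/398 = 14.4045
RR_MH = (58.4639 + 22.9271) / (25.4021 + 14.4045) = 81.3911 / 39.8066 = 2.04466

2.045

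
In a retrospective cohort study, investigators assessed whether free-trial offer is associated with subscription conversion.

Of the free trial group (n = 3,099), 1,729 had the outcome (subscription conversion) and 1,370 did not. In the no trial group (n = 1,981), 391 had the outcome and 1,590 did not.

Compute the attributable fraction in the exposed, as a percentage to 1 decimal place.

64.6

From the description: a = 1729, b = 1370, c = 391, d = 1590.
Risk in exposed = 1729/3099 = 0.55792; risk in unexposed = 391/1981 = 0.19738.
RR = 0.55792/0.19738 = 2.82671
AR% = (RR − 1)/RR × 100 = (2.82671 − 1)/2.82671 × 100 = 64.6232%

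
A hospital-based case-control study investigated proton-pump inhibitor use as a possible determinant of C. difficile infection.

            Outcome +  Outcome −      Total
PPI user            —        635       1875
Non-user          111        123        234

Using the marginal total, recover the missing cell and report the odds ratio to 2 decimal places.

The missing cell is in the exposed row: 1875 − 635 = 1240.
So a = 1240, b = 635, c = 111, d = 123.
OR = (a·d)/(b·c) = (1240 × 123) / (635 × 111) = 152520 / 70485 = 2.16386

2.16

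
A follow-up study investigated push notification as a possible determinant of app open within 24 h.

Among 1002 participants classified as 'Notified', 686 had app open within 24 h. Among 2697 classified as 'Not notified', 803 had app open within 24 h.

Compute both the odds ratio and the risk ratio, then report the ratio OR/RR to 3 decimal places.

2.227

From the description: a = 686, b = 316, c = 803, d = 1894.
OR = (686·1894)/(316·803) = 1299284/253748 = 5.12037
Risk in exposed = 686/1002 = 0.68463; risk in unexposed = 803/2697 = 0.29774; RR = 2.29944
OR/RR = 5.12037 / 2.29944 = 2.22679
The outcome is not rare, so the OR lies further from 1 than the RR.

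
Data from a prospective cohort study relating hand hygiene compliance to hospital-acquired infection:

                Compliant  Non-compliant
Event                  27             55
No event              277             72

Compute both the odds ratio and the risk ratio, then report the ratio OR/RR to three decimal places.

0.622

Reading the table with exposure as columns: a = 27 (Compliant, case), b = 277 (Compliant, non-case), c = 55 (Non-compliant, case), d = 72.
OR = (27·72)/(277·55) = 1944/15235 = 0.12760
Risk in exposed = 27/304 = 0.08882; risk in unexposed = 55/127 = 0.43307; RR = 0.20508
OR/RR = 0.12760 / 0.20508 = 0.62219
The outcome is not rare, so the OR lies further from 1 than the RR.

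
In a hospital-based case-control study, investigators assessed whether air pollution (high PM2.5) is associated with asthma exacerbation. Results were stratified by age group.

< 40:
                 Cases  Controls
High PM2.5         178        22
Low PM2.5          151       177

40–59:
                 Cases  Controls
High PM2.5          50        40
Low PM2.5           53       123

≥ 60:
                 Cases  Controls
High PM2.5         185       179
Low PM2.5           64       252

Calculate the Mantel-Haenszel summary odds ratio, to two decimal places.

OR_MH = Σ(aᵢdᵢ/nᵢ) / Σ(bᵢcᵢ/nᵢ), where nᵢ is the stratum total.
Stratum 1 (< 40): n = 528; a·d/n = 178·177/528 = 59.6705; b·c/n = 22·151/528 = 6.2917
Stratum 2 (40–59): n = 266; a·d/n = 50·123/266 = 23.1203; b·c/n = 40·53/266 = 7.9699
Stratum 3 (≥ 60): n = 680; a·d/n = 185·252/680 = 68.5588; b·c/n = 179·64/680 = 16.8471
OR_MH = (59.6705 + 23.1203 + 68.5588) / (6.2917 + 7.9699 + 16.8471) = 151.3496 / 31.1087 = 4.86519

4.87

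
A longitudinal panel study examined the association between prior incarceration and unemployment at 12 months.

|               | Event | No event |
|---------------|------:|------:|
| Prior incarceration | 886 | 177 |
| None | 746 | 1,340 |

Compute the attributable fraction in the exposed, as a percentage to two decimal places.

57.09

Cells: a = 886, b = 177, c = 746, d = 1340.
Risk in exposed = 886/1063 = 0.83349; risk in unexposed = 746/2086 = 0.35762.
RR = 0.83349/0.35762 = 2.33064
AR% = (RR − 1)/RR × 100 = (2.33064 − 1)/2.33064 × 100 = 57.0934%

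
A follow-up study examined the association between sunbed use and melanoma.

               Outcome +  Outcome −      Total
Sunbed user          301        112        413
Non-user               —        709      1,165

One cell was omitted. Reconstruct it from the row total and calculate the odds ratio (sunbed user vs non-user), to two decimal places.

4.18

The missing cell is in the unexposed row: 1165 − 709 = 456.
So a = 301, b = 112, c = 456, d = 709.
OR = (a·d)/(b·c) = (301 × 709) / (112 × 456) = 213409 / 51072 = 4.17859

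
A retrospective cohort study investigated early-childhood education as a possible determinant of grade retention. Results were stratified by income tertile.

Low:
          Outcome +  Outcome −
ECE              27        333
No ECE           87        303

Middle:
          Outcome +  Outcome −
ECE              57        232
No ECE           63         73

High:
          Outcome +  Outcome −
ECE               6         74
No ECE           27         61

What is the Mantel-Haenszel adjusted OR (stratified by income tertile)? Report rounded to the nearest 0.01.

OR_MH = Σ(aᵢdᵢ/nᵢ) / Σ(bᵢcᵢ/nᵢ), where nᵢ is the stratum total.
Stratum 1 (Low): n = 750; a·d/n = 27·303/750 = 10.9080; b·c/n = 333·87/750 = 38.6280
Stratum 2 (Middle): n = 425; a·d/n = 57·73/425 = 9.7906; b·c/n = 232·63/425 = 34.3906
Stratum 3 (High): n = 168; a·d/n = 6·61/168 = 2.1786; b·c/n = 74·27/168 = 11.8929
OR_MH = (10.9080 + 9.7906 + 2.1786) / (38.6280 + 34.3906 + 11.8929) = 22.8772 / 84.9114 = 0.26942

0.27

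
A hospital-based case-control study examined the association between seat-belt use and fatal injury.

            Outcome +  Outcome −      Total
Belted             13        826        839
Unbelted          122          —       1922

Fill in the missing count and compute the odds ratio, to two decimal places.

0.23

The missing cell is in the unexposed row: 1922 − 122 = 1800.
So a = 13, b = 826, c = 122, d = 1800.
OR = (a·d)/(b·c) = (13 × 1800) / (826 × 122) = 23400 / 100772 = 0.23221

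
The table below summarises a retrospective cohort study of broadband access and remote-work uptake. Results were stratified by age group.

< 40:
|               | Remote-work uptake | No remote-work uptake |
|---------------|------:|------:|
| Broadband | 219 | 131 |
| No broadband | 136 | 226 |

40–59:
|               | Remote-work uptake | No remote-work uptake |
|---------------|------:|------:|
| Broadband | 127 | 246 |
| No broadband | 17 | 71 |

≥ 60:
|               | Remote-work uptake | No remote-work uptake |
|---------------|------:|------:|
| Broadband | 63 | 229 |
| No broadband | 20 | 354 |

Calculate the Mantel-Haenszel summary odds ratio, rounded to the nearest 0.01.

OR_MH = Σ(aᵢdᵢ/nᵢ) / Σ(bᵢcᵢ/nᵢ), where nᵢ is the stratum total.
Stratum 1 (< 40): n = 712; a·d/n = 219·226/712 = 69.5140; b·c/n = 131·136/712 = 25.0225
Stratum 2 (40–59): n = 461; a·d/n = 127·71/461 = 19.5597; b·c/n = 246·17/461 = 9.0716
Stratum 3 (≥ 60): n = 666; a·d/n = 63·354/666 = 33.4865; b·c/n = 229·20/666 = 6.8769
OR_MH = (69.5140 + 19.5597 + 33.4865) / (25.0225 + 9.0716 + 6.8769) = 122.5602 / 40.9709 = 2.99139

2.99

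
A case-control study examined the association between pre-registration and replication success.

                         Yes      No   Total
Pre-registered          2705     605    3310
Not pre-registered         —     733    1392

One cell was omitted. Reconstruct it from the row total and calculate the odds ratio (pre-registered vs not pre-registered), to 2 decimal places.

The missing cell is in the unexposed row: 1392 − 733 = 659.
So a = 2705, b = 605, c = 659, d = 733.
OR = (a·d)/(b·c) = (2705 × 733) / (605 × 659) = 1982765 / 398695 = 4.97314

4.97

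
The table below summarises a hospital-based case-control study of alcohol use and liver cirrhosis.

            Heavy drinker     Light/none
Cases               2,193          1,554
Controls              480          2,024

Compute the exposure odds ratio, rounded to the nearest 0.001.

Reading the table with exposure as columns: a = 2193 (Heavy drinker, case), b = 480 (Heavy drinker, non-case), c = 1554 (Light/none, case), d = 2024.
OR = (a·d)/(b·c) = (2193 × 2024) / (480 × 1554) = 4438632 / 745920 = 5.95055
The odds of liver cirrhosis are about 5.95 times as high in the heavy drinker group.

5.951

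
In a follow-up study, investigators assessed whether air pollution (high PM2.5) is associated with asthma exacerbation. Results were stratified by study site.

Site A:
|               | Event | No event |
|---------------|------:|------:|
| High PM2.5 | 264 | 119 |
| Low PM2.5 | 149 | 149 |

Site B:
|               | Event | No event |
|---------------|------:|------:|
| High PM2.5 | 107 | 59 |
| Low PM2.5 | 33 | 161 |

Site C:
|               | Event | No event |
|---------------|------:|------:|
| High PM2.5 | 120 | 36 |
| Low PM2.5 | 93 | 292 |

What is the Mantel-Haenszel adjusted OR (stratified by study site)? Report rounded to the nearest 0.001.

4.527

OR_MH = Σ(aᵢdᵢ/nᵢ) / Σ(bᵢcᵢ/nᵢ), where nᵢ is the stratum total.
Stratum 1 (Site A): n = 681; a·d/n = 264·149/681 = 57.7621; b·c/n = 119·149/681 = 26.0367
Stratum 2 (Site B): n = 360; a·d/n = 107·161/360 = 47.8528; b·c/n = 59·33/360 = 5.4083
Stratum 3 (Site C): n = 541; a·d/n = 120·292/541 = 64.7689; b·c/n = 36·93/541 = 6.1885
OR_MH = (57.7621 + 47.8528 + 64.7689) / (26.0367 + 5.4083 + 6.1885) = 170.3838 / 37.6336 = 4.52744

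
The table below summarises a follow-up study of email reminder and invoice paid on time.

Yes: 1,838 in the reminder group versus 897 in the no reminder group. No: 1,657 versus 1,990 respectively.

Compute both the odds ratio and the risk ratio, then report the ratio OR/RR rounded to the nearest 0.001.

1.454

From the description: a = 1838, b = 1657, c = 897, d = 1990.
OR = (1838·1990)/(1657·897) = 3657620/1486329 = 2.46084
Risk in exposed = 1838/3495 = 0.52589; risk in unexposed = 897/2887 = 0.31070; RR = 1.69259
OR/RR = 2.46084 / 1.69259 = 1.45389
The outcome is not rare, so the OR lies further from 1 than the RR.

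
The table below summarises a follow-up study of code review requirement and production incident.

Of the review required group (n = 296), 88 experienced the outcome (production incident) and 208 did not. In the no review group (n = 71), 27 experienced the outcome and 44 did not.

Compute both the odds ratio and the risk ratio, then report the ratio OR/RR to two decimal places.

0.88

From the description: a = 88, b = 208, c = 27, d = 44.
OR = (88·44)/(208·27) = 3872/5616 = 0.68946
Risk in exposed = 88/296 = 0.29730; risk in unexposed = 27/71 = 0.38028; RR = 0.78178
OR/RR = 0.68946 / 0.78178 = 0.88191
The outcome is not rare, so the OR lies further from 1 than the RR.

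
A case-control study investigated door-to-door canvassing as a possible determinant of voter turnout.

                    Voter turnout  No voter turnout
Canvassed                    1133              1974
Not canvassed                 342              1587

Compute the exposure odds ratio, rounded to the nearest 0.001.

Cells: a = 1133, b = 1974, c = 342, d = 1587.
OR = (a·d)/(b·c) = (1133 × 1587) / (1974 × 342) = 1798071 / 675108 = 2.66338
The odds of voter turnout are about 2.66 times as high in the canvassed group.

2.663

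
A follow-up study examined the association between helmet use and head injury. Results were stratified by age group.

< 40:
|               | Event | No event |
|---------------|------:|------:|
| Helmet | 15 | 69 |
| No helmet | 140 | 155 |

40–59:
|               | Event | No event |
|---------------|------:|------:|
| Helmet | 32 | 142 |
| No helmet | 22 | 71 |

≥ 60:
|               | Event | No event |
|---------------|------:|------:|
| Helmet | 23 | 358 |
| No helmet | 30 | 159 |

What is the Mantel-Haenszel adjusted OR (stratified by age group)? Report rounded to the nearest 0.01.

OR_MH = Σ(aᵢdᵢ/nᵢ) / Σ(bᵢcᵢ/nᵢ), where nᵢ is the stratum total.
Stratum 1 (< 40): n = 379; a·d/n = 15·155/379 = 6.1346; b·c/n = 69·140/379 = 25.4881
Stratum 2 (40–59): n = 267; a·d/n = 32·71/267 = 8.5094; b·c/n = 142·22/267 = 11.7004
Stratum 3 (≥ 60): n = 570; a·d/n = 23·159/570 = 6.4158; b·c/n = 358·30/570 = 18.8421
OR_MH = (6.1346 + 8.5094 + 6.4158) / (25.4881 + 11.7004 + 18.8421) = 21.0597 / 56.0306 = 0.37586

0.38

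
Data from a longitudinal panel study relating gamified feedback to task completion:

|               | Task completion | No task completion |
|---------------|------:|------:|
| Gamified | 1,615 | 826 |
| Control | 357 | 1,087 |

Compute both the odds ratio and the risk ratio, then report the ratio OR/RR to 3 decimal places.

2.225

Cells: a = 1615, b = 826, c = 357, d = 1087.
OR = (1615·1087)/(826·357) = 1755505/294882 = 5.95325
Risk in exposed = 1615/2441 = 0.66161; risk in unexposed = 357/1444 = 0.24723; RR = 2.67611
OR/RR = 5.95325 / 2.67611 = 2.22459
The outcome is not rare, so the OR lies further from 1 than the RR.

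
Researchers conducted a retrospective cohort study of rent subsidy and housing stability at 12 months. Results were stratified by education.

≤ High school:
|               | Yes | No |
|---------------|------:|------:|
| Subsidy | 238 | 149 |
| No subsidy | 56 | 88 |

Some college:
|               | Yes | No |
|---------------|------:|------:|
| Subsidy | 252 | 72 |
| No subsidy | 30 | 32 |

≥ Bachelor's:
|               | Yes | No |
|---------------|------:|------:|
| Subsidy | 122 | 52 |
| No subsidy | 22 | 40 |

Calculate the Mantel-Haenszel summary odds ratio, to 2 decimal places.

OR_MH = Σ(aᵢdᵢ/nᵢ) / Σ(bᵢcᵢ/nᵢ), where nᵢ is the stratum total.
Stratum 1 (≤ High school): n = 531; a·d/n = 238·88/531 = 39.4426; b·c/n = 149·56/531 = 15.7137
Stratum 2 (Some college): n = 386; a·d/n = 252·32/386 = 20.8912; b·c/n = 72·30/386 = 5.5959
Stratum 3 (≥ Bachelor's): n = 236; a·d/n = 122·40/236 = 20.6780; b·c/n = 52·22/236 = 4.8475
OR_MH = (39.4426 + 20.8912 + 20.6780) / (15.7137 + 5.5959 + 4.8475) = 81.0117 / 26.1571 = 3.09713

3.10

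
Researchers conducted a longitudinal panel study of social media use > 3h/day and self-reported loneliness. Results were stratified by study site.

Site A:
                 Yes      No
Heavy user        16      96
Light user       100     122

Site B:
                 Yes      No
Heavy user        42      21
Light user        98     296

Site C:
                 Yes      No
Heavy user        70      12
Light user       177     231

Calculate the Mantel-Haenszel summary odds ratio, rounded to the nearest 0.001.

OR_MH = Σ(aᵢdᵢ/nᵢ) / Σ(bᵢcᵢ/nᵢ), where nᵢ is the stratum total.
Stratum 1 (Site A): n = 334; a·d/n = 16·122/334 = 5.8443; b·c/n = 96·100/334 = 28.7425
Stratum 2 (Site B): n = 457; a·d/n = 42·296/457 = 27.2035; b·c/n = 21·98/457 = 4.5033
Stratum 3 (Site C): n = 490; a·d/n = 70·231/490 = 33.0000; b·c/n = 12·177/490 = 4.3347
OR_MH = (5.8443 + 27.2035 + 33.0000) / (28.7425 + 4.5033 + 4.3347) = 66.0478 / 37.5805 = 1.75750

1.758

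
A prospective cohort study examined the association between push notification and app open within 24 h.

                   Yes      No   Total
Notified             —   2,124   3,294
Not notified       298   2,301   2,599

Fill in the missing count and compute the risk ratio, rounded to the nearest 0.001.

3.098

The missing cell is in the exposed row: 3294 − 2124 = 1170.
So a = 1170, b = 2124, c = 298, d = 2301.
RR = [a/(a+b)] / [c/(c+d)] = (1170/3294) / (298/2599) = 0.35519/0.11466 = 3.09779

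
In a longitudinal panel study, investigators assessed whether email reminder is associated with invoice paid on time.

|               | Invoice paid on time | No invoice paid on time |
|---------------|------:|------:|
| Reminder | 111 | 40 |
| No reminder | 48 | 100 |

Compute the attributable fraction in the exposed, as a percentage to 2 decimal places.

55.88

Cells: a = 111, b = 40, c = 48, d = 100.
Risk in exposed = 111/151 = 0.73510; risk in unexposed = 48/148 = 0.32432.
RR = 0.73510/0.32432 = 2.26656
AR% = (RR − 1)/RR × 100 = (2.26656 − 1)/2.26656 × 100 = 55.8802%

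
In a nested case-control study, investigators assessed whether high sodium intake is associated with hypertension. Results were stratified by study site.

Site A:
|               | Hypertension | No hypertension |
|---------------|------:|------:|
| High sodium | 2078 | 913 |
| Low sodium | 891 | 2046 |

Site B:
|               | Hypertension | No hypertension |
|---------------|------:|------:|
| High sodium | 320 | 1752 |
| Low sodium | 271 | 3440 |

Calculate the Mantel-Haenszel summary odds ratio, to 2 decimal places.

4.14

OR_MH = Σ(aᵢdᵢ/nᵢ) / Σ(bᵢcᵢ/nᵢ), where nᵢ is the stratum total.
Stratum 1 (Site A): n = 5928; a·d/n = 2078·2046/5928 = 717.2045; b·c/n = 913·891/5928 = 137.2272
Stratum 2 (Site B): n = 5783; a·d/n = 320·3440/5783 = 190.3510; b·c/n = 1752·271/5783 = 82.1013
OR_MH = (717.2045 + 190.3510) / (137.2272 + 82.1013) = 907.5555 / 219.3286 = 4.13788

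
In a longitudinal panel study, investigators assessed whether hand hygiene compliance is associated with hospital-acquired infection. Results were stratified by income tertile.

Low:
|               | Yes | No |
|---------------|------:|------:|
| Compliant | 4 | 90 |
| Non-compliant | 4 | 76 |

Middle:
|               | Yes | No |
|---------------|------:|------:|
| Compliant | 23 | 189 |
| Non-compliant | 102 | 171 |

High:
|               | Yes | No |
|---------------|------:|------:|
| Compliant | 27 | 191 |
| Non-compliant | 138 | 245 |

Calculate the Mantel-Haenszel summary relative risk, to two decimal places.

RR_MH = Σ(aᵢ·n₀ᵢ/nᵢ) / Σ(cᵢ·n₁ᵢ/nᵢ), with n₁ᵢ = aᵢ+bᵢ (exposed), n₀ᵢ = cᵢ+dᵢ (unexposed), nᵢ = n₁ᵢ+n₀ᵢ.
Stratum 1 (Low): n₁ = 94, n₀ = 80, n = 174; a·n₀/n = 4·80/174 = 1.8391; c·n₁/n = 4·94/174 = 2.1609
Stratum 2 (Middle): n₁ = 212, n₀ = 273, n = 485; a·n₀/n = 23·273/485 = 12.9464; c·n₁/n = 102·212/485 = 44.5856
Stratum 3 (High): n₁ = 218, n₀ = 383, n = 601; a·n₀/n = 27·383/601 = 17.2063; c·n₁/n = 138·218/601 = 50.0566
RR_MH = (1.8391 + 12.9464 + 17.2063) / (2.1609 + 44.5856 + 50.0566) = 31.9918 / 96.8031 = 0.33048

0.33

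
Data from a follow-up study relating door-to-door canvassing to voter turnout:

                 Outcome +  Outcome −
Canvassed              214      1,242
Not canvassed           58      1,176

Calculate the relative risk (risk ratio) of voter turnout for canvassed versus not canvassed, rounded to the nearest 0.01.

Cells: a = 214, b = 1242, c = 58, d = 1176.
Risk in exposed = 214/1456 = 0.14698; risk in unexposed = 58/1234 = 0.04700.
RR = 0.14698 / 0.04700 = 3.12708
The risk among the exposed is 3.13 times that among the unexposed.

3.13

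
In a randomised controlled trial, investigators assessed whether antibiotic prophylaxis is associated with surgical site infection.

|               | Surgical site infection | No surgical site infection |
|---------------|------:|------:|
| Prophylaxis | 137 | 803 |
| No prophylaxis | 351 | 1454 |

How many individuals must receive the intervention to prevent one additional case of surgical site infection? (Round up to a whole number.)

Risk in treated group = 137/940 = 0.14574; risk in control = 351/1805 = 0.19446.
Absolute risk reduction = 0.19446 − 0.14574 = 0.04872
NNT = 1 / ARR = 1 / 0.04872 = 20.527 → round up → 21

21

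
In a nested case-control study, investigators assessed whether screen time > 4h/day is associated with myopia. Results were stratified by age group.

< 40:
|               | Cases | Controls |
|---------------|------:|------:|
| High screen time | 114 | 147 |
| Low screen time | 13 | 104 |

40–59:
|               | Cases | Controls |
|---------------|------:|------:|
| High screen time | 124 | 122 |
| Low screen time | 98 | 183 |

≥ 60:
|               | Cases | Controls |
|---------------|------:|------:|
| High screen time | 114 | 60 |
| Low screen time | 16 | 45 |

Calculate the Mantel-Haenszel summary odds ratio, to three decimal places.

OR_MH = Σ(aᵢdᵢ/nᵢ) / Σ(bᵢcᵢ/nᵢ), where nᵢ is the stratum total.
Stratum 1 (< 40): n = 378; a·d/n = 114·104/378 = 31.3651; b·c/n = 147·13/378 = 5.0556
Stratum 2 (40–59): n = 527; a·d/n = 124·183/527 = 43.0588; b·c/n = 122·98/527 = 22.6869
Stratum 3 (≥ 60): n = 235; a·d/n = 114·45/235 = 21.8298; b·c/n = 60·16/235 = 4.0851
OR_MH = (31.3651 + 43.0588 + 21.8298) / (5.0556 + 22.6869 + 4.0851) = 96.2537 / 31.8276 = 3.02422

3.024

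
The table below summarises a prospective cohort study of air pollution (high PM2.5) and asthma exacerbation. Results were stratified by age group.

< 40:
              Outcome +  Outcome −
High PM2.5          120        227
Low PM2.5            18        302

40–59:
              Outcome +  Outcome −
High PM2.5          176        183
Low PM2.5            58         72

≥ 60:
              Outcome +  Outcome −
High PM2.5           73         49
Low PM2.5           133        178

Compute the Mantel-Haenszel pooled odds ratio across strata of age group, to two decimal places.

2.57

OR_MH = Σ(aᵢdᵢ/nᵢ) / Σ(bᵢcᵢ/nᵢ), where nᵢ is the stratum total.
Stratum 1 (< 40): n = 667; a·d/n = 120·302/667 = 54.3328; b·c/n = 227·18/667 = 6.1259
Stratum 2 (40–59): n = 489; a·d/n = 176·72/489 = 25.9141; b·c/n = 183·58/489 = 21.7055
Stratum 3 (≥ 60): n = 433; a·d/n = 73·178/433 = 30.0092; b·c/n = 49·133/433 = 15.0508
OR_MH = (54.3328 + 25.9141 + 30.0092) / (6.1259 + 21.7055 + 15.0508) = 110.2562 / 42.8823 = 2.57114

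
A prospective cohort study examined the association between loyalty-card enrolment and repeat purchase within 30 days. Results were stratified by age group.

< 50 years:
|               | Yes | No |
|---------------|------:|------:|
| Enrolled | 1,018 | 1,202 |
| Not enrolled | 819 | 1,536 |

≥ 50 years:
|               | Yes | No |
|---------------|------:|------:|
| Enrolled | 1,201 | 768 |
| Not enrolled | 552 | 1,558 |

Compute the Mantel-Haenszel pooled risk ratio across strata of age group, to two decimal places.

1.73

RR_MH = Σ(aᵢ·n₀ᵢ/nᵢ) / Σ(cᵢ·n₁ᵢ/nᵢ), with n₁ᵢ = aᵢ+bᵢ (exposed), n₀ᵢ = cᵢ+dᵢ (unexposed), nᵢ = n₁ᵢ+n₀ᵢ.
Stratum 1 (< 50 years): n₁ = 2220, n₀ = 2355, n = 4575; a·n₀/n = 1018·2355/4575 = 524.0197; c·n₁/n = 819·2220/4575 = 397.4164
Stratum 2 (≥ 50 years): n₁ = 1969, n₀ = 2110, n = 4079; a·n₀/n = 1201·2110/4079 = 621.2577; c·n₁/n = 552·1969/4079 = 266.4594
RR_MH = (524.0197 + 621.2577) / (397.4164 + 266.4594) = 1145.2773 / 663.8758 = 1.72514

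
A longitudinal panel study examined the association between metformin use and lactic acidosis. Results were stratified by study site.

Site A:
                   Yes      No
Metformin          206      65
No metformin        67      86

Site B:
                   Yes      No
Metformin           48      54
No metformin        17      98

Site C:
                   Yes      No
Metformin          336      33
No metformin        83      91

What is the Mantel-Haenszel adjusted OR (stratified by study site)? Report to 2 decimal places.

OR_MH = Σ(aᵢdᵢ/nᵢ) / Σ(bᵢcᵢ/nᵢ), where nᵢ is the stratum total.
Stratum 1 (Site A): n = 424; a·d/n = 206·86/424 = 41.7830; b·c/n = 65·67/424 = 10.2712
Stratum 2 (Site B): n = 217; a·d/n = 48·98/217 = 21.6774; b·c/n = 54·17/217 = 4.2304
Stratum 3 (Site C): n = 543; a·d/n = 336·91/543 = 56.3094; b·c/n = 33·83/543 = 5.0442
OR_MH = (41.7830 + 21.6774 + 56.3094) / (10.2712 + 4.2304 + 5.0442) = 119.7698 / 19.5458 = 6.12764

6.13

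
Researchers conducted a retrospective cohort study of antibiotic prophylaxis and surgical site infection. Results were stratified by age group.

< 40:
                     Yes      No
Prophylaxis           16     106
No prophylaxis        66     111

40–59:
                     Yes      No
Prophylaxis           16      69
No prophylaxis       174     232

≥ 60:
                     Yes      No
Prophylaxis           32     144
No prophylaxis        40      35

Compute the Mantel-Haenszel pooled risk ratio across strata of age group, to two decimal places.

0.38

RR_MH = Σ(aᵢ·n₀ᵢ/nᵢ) / Σ(cᵢ·n₁ᵢ/nᵢ), with n₁ᵢ = aᵢ+bᵢ (exposed), n₀ᵢ = cᵢ+dᵢ (unexposed), nᵢ = n₁ᵢ+n₀ᵢ.
Stratum 1 (< 40): n₁ = 122, n₀ = 177, n = 299; a·n₀/n = 16·177/299 = 9.4716; c·n₁/n = 66·122/299 = 26.9298
Stratum 2 (40–59): n₁ = 85, n₀ = 406, n = 491; a·n₀/n = 16·406/491 = 13.2301; c·n₁/n = 174·85/491 = 30.1222
Stratum 3 (≥ 60): n₁ = 176, n₀ = 75, n = 251; a·n₀/n = 32·75/251 = 9.5618; c·n₁/n = 40·176/251 = 28.0478
RR_MH = (9.4716 + 13.2301 + 9.5618) / (26.9298 + 30.1222 + 28.0478) = 32.2635 / 85.0998 = 0.37913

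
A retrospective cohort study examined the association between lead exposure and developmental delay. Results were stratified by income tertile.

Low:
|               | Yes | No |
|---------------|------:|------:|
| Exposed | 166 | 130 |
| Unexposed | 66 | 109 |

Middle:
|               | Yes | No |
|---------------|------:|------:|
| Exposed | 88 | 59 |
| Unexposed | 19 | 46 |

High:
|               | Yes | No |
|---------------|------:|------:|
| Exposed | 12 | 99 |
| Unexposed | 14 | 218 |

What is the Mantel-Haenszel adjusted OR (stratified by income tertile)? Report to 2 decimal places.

OR_MH = Σ(aᵢdᵢ/nᵢ) / Σ(bᵢcᵢ/nᵢ), where nᵢ is the stratum total.
Stratum 1 (Low): n = 471; a·d/n = 166·109/471 = 38.4161; b·c/n = 130·66/471 = 18.2166
Stratum 2 (Middle): n = 212; a·d/n = 88·46/212 = 19.0943; b·c/n = 59·19/212 = 5.2877
Stratum 3 (High): n = 343; a·d/n = 12·218/343 = 7.6268; b·c/n = 99·14/343 = 4.0408
OR_MH = (38.4161 + 19.0943 + 7.6268) / (18.2166 + 5.2877 + 4.0408) = 65.1373 / 27.5451 = 2.36475

2.36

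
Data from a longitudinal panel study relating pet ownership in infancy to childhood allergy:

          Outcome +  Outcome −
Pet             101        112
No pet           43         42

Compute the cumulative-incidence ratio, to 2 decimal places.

Cells: a = 101, b = 112, c = 43, d = 42.
Risk in exposed = 101/213 = 0.47418; risk in unexposed = 43/85 = 0.50588.
RR = 0.47418 / 0.50588 = 0.93733
The risk is 6% lower among the exposed than among the unexposed.

0.94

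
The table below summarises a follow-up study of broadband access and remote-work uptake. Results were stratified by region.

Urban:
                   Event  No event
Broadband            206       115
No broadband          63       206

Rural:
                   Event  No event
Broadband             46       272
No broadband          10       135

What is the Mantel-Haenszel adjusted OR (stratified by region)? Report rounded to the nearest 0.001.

OR_MH = Σ(aᵢdᵢ/nᵢ) / Σ(bᵢcᵢ/nᵢ), where nᵢ is the stratum total.
Stratum 1 (Urban): n = 590; a·d/n = 206·206/590 = 71.9254; b·c/n = 115·63/590 = 12.2797
Stratum 2 (Rural): n = 463; a·d/n = 46·135/463 = 13.4125; b·c/n = 272·10/463 = 5.8747
OR_MH = (71.9254 + 13.4125) / (12.2797 + 5.8747) = 85.3380 / 18.1544 = 4.70068

4.701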